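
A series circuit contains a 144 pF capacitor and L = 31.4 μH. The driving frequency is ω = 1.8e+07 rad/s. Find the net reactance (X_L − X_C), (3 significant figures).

X_L = ωL = 565 Ω
X_C = 1/(ωC) = 386 Ω
X = 565 − 386 = 179 Ω

179 Ω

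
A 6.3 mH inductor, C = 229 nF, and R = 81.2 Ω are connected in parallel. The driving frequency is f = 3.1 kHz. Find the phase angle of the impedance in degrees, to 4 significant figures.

16.67°

ω = 2πf = 19480 rad/s
X_L = ωL = 122.7 Ω
X_C = 1/(ωC) = 224.2 Ω
Parallel: admittances add. Y = 1/R + 1/(jωL) + jωC
Y = (0.01232 − j0.003689) S
|Y| = 0.01286 S → |Z| = 1/|Y| = 77.79 Ω, ∠Z = −∠Y = 16.67°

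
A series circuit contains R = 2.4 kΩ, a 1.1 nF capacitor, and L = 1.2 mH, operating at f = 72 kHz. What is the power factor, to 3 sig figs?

ω = 2πf = 452400 rad/s
X_L = ωL = 543 Ω
X_C = 1/(ωC) = 2010 Ω
Net reactance X = X_L − X_C = -1470 Ω
Z = 2400 − j1470 Ω
|Z| = √(2400² + 1470²) = 2810 Ω
∠Z = arctan(-1470/2400) = -31.4°
cos φ = cos(-31.4°) = 0.853

0.853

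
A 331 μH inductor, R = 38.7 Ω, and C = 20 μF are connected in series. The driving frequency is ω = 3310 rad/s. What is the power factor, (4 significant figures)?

0.9403

X_L = ωL = 1.096 Ω
X_C = 1/(ωC) = 15.11 Ω
Net reactance X = X_L − X_C = -14.01 Ω
Z = 38.70 − j14.01 Ω
|Z| = √(38.70² + 14.01²) = 41.16 Ω
∠Z = arctan(-14.01/38.70) = -19.90°
cos φ = cos(-19.90°) = 0.9403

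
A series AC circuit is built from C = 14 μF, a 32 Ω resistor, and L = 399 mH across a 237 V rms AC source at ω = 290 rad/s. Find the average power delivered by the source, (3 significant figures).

X_L = ωL = 116 Ω
X_C = 1/(ωC) = 246 Ω
Net reactance X = X_L − X_C = -131 Ω
Z = 32.0 − j131 Ω
|Z| = √(32.0² + 131²) = 134 Ω
∠Z = arctan(-131/32.0) = -76.2°
I = V/|Z| = 1.76 A
P = VI cos φ = 237 × 1.76 × cos(-76.2°) = 99.4 W

99.4 W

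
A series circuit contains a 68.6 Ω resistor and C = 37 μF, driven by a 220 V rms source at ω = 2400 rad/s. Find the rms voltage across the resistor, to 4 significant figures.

217.1 V

X_C = 1/(ωC) = 11.26 Ω
Z = 68.60 − j11.26 Ω
|Z| = √(68.60² + 11.26²) = 69.52 Ω
I = V/|Z| = 3.165 A
V_R = I·|Z_R| = 3.165 × 68.60 = 217.1 V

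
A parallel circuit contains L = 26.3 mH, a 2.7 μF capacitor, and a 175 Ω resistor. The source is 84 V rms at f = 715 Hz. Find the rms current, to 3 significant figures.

570 mA

ω = 2πf = 4492 rad/s
X_L = ωL = 118 Ω
X_C = 1/(ωC) = 82.4 Ω
Parallel: admittances add. Y = 1/R + 1/(jωL) + jωC
Y = (0.00571 + j0.00367) S
|Y| = 0.00679 S → |Z| = 1/|Y| = 147 Ω, ∠Z = −∠Y = -32.7°
I = V/|Z| = 84/147 = 570 mA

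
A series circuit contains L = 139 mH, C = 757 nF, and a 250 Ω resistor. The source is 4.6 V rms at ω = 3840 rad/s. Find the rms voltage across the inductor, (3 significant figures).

X_L = ωL = 534 Ω
X_C = 1/(ωC) = 344 Ω
Net reactance X = X_L − X_C = 190 Ω
Z = 250 + j190 Ω
|Z| = √(250² + 190²) = 314 Ω
I = V/|Z| = 14.7 mA
V_L = I·|Z_L| = 0.0147 × 534 = 7.82 V

7.82 V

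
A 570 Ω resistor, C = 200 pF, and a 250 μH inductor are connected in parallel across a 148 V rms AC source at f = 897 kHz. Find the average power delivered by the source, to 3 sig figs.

38.4 W

ω = 2πf = 5.636e+06 rad/s
X_L = ωL = 1410 Ω
X_C = 1/(ωC) = 887 Ω
Parallel: admittances add. Y = 1/R + 1/(jωL) + jωC
Y = (0.00175 + j0.000417) S
|Y| = 0.00180 S → |Z| = 1/|Y| = 555 Ω, ∠Z = −∠Y = -13.4°
I = V/|Z| = 267 mA
P = VI cos φ = 148 × 0.267 × cos(-13.4°) = 38.4 W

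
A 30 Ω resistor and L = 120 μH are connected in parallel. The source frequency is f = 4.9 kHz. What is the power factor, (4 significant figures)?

0.1222

ω = 2πf = 30790 rad/s
X_L = ωL = 3.695 Ω
Parallel: admittances add. Y = 1/R + 1/(jωL)
Y = (0.03333 − j0.2707) S
|Y| = 0.2727 S → |Z| = 1/|Y| = 3.667 Ω, ∠Z = −∠Y = 82.98°
cos φ = cos(82.98°) = 0.1222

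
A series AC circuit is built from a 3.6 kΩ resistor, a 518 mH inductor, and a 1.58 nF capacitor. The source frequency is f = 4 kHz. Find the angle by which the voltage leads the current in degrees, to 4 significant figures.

-73.51°

ω = 2πf = 25130 rad/s
X_L = ωL = 13020 Ω
X_C = 1/(ωC) = 25180 Ω
Net reactance X = X_L − X_C = -12160 Ω
Z = 3600 − j12160 Ω
|Z| = √(3600² + 12160²) = 12690 Ω
∠Z = arctan(-12160/3600) = -73.51°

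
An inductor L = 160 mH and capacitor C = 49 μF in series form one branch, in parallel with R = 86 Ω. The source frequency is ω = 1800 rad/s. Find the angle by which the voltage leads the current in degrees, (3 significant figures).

X_L = ωL = 288 Ω
X_C = 1/(ωC) = 11.3 Ω
Branch 1: Z₁ = R = 86.0 Ω
Branch 2 (series LC): Z₂ = j(X_L − X_C) = j277 Ω
Parallel: Z = Z₁Z₂/(Z₁+Z₂), |Z| = 82.1 Ω, ∠Z = 17.3°

17.3°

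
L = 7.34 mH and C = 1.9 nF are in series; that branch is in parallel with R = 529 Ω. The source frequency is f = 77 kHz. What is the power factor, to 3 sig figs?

0.978

ω = 2πf = 483800 rad/s
X_L = ωL = 3550 Ω
X_C = 1/(ωC) = 1090 Ω
Branch 1: Z₁ = R = 529 Ω
Branch 2 (series LC): Z₂ = j(X_L − X_C) = j2460 Ω
Parallel: Z = Z₁Z₂/(Z₁+Z₂), |Z| = 517 Ω, ∠Z = 12.1°
cos φ = cos(12.1°) = 0.978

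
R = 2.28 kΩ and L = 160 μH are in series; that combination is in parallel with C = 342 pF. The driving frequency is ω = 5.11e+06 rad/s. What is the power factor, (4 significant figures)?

X_L = ωL = 817.6 Ω
X_C = 1/(ωC) = 572.2 Ω
Branch 1 (R+jX_L): Z₁ = 2280 + j817.6 Ω, |Z₁| = 2422 Ω
Branch 2 (−jX_C): Z₂ = −j572.2 Ω
Parallel: Z = Z₁Z₂/(Z₁+Z₂), |Z| = 604.4 Ω, ∠Z = -76.42°
cos φ = cos(-76.42°) = 0.2349

0.2349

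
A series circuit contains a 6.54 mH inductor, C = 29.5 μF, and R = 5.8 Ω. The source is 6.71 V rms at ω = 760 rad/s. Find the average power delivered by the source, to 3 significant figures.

163 mW

X_L = ωL = 4.97 Ω
X_C = 1/(ωC) = 44.6 Ω
Net reactance X = X_L − X_C = -39.6 Ω
Z = 5.80 − j39.6 Ω
|Z| = √(5.80² + 39.6²) = 40.1 Ω
∠Z = arctan(-39.6/5.80) = -81.7°
I = V/|Z| = 168 mA
P = VI cos φ = 6.71 × 0.168 × cos(-81.7°) = 163 mW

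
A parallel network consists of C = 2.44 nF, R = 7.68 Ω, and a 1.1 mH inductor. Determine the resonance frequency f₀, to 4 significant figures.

97.15 kHz

ω₀ = 1/√(LC) = 1/√(0.0011 × 2.44e-09) = 610400 rad/s
f₀ = ω₀/(2π) = 97.15 kHz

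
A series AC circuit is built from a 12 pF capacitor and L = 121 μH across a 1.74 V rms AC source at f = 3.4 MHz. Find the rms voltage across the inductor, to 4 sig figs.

ω = 2πf = 2.136e+07 rad/s
X_L = ωL = 2585 Ω
X_C = 1/(ωC) = 3901 Ω
Net reactance X = X_L − X_C = -1316 Ω
Z = − j1316 Ω
|Z| = √(0² + 1316²) = 1316 Ω
I = V/|Z| = 1.322 mA
V_L = I·|Z_L| = 0.001322 × 2585 = 3.418 V

3.418 V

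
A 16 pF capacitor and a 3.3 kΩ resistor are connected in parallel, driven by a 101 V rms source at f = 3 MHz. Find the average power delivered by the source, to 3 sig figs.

3.09 W

ω = 2πf = 1.885e+07 rad/s
X_C = 1/(ωC) = 3320 Ω
Parallel: admittances add. Y = 1/R + jωC
Y = (0.000303 + j0.000302) S
|Y| = 0.000428 S → |Z| = 1/|Y| = 2340 Ω, ∠Z = −∠Y = -44.9°
I = V/|Z| = 43.2 mA
P = VI cos φ = 101 × 0.0432 × cos(-44.9°) = 3.09 W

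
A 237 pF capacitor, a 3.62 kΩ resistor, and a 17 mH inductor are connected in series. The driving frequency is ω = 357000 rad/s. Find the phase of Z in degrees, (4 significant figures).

X_L = ωL = 6069 Ω
X_C = 1/(ωC) = 11820 Ω
Net reactance X = X_L − X_C = -5750 Ω
Z = 3620 − j5750 Ω
|Z| = √(3620² + 5750²) = 6795 Ω
∠Z = arctan(-5750/3620) = -57.81°

-57.81°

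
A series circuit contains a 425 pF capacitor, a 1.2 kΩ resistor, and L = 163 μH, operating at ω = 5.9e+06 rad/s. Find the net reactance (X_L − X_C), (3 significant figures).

X_L = ωL = 962 Ω
X_C = 1/(ωC) = 399 Ω
X = 962 − 399 = 563 Ω

563 Ω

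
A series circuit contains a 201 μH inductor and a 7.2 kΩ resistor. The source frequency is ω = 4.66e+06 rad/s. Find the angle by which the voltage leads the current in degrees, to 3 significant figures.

X_L = ωL = 937 Ω
Z = 7200 + j937 Ω
|Z| = √(7200² + 937²) = 7260 Ω
∠Z = arctan(937/7200) = 7.41°

7.41°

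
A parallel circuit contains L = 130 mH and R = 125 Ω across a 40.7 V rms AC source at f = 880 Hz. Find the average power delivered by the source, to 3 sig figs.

ω = 2πf = 5529 rad/s
X_L = ωL = 719 Ω
Parallel: admittances add. Y = 1/R + 1/(jωL)
Y = (0.00800 − j0.00139) S
|Y| = 0.00812 S → |Z| = 1/|Y| = 123 Ω, ∠Z = −∠Y = 9.87°
I = V/|Z| = 330 mA
P = VI cos φ = 40.7 × 0.330 × cos(9.87°) = 13.3 W

13.3 W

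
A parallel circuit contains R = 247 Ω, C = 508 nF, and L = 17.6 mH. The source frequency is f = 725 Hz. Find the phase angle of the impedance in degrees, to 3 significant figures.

ω = 2πf = 4555 rad/s
X_L = ωL = 80.2 Ω
X_C = 1/(ωC) = 432 Ω
Parallel: admittances add. Y = 1/R + 1/(jωL) + jωC
Y = (0.00405 − j0.0102) S
|Y| = 0.0109 S → |Z| = 1/|Y| = 91.4 Ω, ∠Z = −∠Y = 68.3°

68.3°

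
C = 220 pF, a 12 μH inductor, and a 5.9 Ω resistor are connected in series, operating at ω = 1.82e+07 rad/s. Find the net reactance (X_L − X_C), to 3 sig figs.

X_L = ωL = 218 Ω
X_C = 1/(ωC) = 250 Ω
X = 218 − 250 = -31.4 Ω

-31.4 Ω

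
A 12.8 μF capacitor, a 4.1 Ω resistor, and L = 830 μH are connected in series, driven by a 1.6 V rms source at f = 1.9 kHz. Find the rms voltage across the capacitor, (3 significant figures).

1.97 V

ω = 2πf = 11940 rad/s
X_L = ωL = 9.91 Ω
X_C = 1/(ωC) = 6.54 Ω
Net reactance X = X_L − X_C = 3.36 Ω
Z = 4.10 + j3.36 Ω
|Z| = √(4.10² + 3.36²) = 5.30 Ω
I = V/|Z| = 302 mA
V_C = I·|Z_C| = 0.302 × 6.54 = 1.97 V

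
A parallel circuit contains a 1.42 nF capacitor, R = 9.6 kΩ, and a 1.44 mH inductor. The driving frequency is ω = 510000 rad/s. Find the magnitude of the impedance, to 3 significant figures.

X_L = ωL = 734 Ω
X_C = 1/(ωC) = 1380 Ω
Parallel: admittances add. Y = 1/R + 1/(jωL) + jωC
Y = (0.000104 − j0.000637) S
|Y| = 0.000646 S → |Z| = 1/|Y| = 1550 Ω, ∠Z = −∠Y = 80.7°

1550 Ω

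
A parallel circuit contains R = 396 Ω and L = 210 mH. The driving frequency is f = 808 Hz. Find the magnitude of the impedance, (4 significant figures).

371.2 Ω

ω = 2πf = 5077 rad/s
X_L = ωL = 1066 Ω
Parallel: admittances add. Y = 1/R + 1/(jωL)
Y = (0.002525 − j0.0009380) S
|Y| = 0.002694 S → |Z| = 1/|Y| = 371.2 Ω, ∠Z = −∠Y = 20.38°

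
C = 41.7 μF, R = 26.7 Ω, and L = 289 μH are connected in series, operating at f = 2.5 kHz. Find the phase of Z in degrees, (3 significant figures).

6.44°

ω = 2πf = 15710 rad/s
X_L = ωL = 4.54 Ω
X_C = 1/(ωC) = 1.53 Ω
Net reactance X = X_L − X_C = 3.01 Ω
Z = 26.7 + j3.01 Ω
|Z| = √(26.7² + 3.01²) = 26.9 Ω
∠Z = arctan(3.01/26.7) = 6.44°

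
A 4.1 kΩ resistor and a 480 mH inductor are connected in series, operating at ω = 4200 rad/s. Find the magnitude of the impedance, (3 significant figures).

X_L = ωL = 2020 Ω
Z = 4100 + j2020 Ω
|Z| = √(4100² + 2020²) = 4570 Ω

4570 Ω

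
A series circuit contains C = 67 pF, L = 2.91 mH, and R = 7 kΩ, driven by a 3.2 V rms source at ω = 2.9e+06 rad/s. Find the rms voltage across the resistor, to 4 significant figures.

2.896 V

X_L = ωL = 8439 Ω
X_C = 1/(ωC) = 5147 Ω
Net reactance X = X_L − X_C = 3292 Ω
Z = 7000 + j3292 Ω
|Z| = √(7000² + 3292²) = 7736 Ω
I = V/|Z| = 413.7 μA
V_R = I·|Z_R| = 0.0004137 × 7000 = 2.896 V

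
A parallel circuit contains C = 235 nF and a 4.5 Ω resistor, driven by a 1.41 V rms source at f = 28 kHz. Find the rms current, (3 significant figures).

ω = 2πf = 175900 rad/s
X_C = 1/(ωC) = 24.2 Ω
Parallel: admittances add. Y = 1/R + jωC
Y = (0.222 + j0.0413) S
|Y| = 0.226 S → |Z| = 1/|Y| = 4.42 Ω, ∠Z = −∠Y = -10.5°
I = V/|Z| = 1.41/4.42 = 319 mA

319 mA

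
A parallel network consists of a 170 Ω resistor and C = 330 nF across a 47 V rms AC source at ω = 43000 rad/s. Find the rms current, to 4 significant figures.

X_C = 1/(ωC) = 70.47 Ω
Parallel: admittances add. Y = 1/R + jωC
Y = (0.005882 + j0.01419) S
|Y| = 0.01536 S → |Z| = 1/|Y| = 65.10 Ω, ∠Z = −∠Y = -67.48°
I = V/|Z| = 47/65.10 = 722.0 mA

722.0 mA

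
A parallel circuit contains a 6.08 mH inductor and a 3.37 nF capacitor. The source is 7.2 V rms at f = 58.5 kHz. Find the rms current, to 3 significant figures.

ω = 2πf = 367600 rad/s
X_L = ωL = 2230 Ω
X_C = 1/(ωC) = 807 Ω
Parallel: admittances add. Y = 1/(jωL) + jωC
Y = (0 + j0.000791) S
|Y| = 0.000791 S → |Z| = 1/|Y| = 1260 Ω, ∠Z = −∠Y = -90.0°
I = V/|Z| = 7.2/1260 = 5.70 mA

5.70 mA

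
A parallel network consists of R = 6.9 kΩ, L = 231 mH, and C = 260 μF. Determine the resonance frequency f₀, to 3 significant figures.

ω₀ = 1/√(LC) = 1/√(0.231 × 0.00026) = 129.0 rad/s
f₀ = ω₀/(2π) = 20.5 Hz

20.5 Hz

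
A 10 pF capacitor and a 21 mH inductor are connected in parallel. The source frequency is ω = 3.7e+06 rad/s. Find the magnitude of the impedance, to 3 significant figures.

X_L = ωL = 77700 Ω
X_C = 1/(ωC) = 27000 Ω
Parallel: admittances add. Y = 1/(jωL) + jωC
Y = (0 + j2.41e-05) S
|Y| = 2.41e-05 S → |Z| = 1/|Y| = 41400 Ω, ∠Z = −∠Y = -90.0°

41400 Ω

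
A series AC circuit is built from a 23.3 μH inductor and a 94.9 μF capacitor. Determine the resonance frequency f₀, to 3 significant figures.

3.38 kHz

ω₀ = 1/√(LC) = 1/√(2.33e-05 × 9.49e-05) = 21270 rad/s
f₀ = ω₀/(2π) = 3.38 kHz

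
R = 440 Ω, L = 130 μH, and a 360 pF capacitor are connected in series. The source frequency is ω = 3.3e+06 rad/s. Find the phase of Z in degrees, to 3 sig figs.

X_L = ωL = 429 Ω
X_C = 1/(ωC) = 842 Ω
Net reactance X = X_L − X_C = -413 Ω
Z = 440 − j413 Ω
|Z| = √(440² + 413²) = 603 Ω
∠Z = arctan(-413/440) = -43.2°

-43.2°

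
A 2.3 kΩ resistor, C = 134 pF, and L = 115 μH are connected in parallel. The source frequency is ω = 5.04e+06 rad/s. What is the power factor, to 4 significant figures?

X_L = ωL = 579.6 Ω
X_C = 1/(ωC) = 1481 Ω
Parallel: admittances add. Y = 1/R + 1/(jωL) + jωC
Y = (0.0004348 − j0.001050) S
|Y| = 0.001136 S → |Z| = 1/|Y| = 880.0 Ω, ∠Z = −∠Y = 67.51°
cos φ = cos(67.51°) = 0.3826

0.3826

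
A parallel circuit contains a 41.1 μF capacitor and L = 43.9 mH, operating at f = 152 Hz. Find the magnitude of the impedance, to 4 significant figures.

64.93 Ω

ω = 2πf = 955.0 rad/s
X_L = ωL = 41.93 Ω
X_C = 1/(ωC) = 25.48 Ω
Parallel: admittances add. Y = 1/(jωL) + jωC
Y = (0 + j0.01540) S
|Y| = 0.01540 S → |Z| = 1/|Y| = 64.93 Ω, ∠Z = −∠Y = -90.00°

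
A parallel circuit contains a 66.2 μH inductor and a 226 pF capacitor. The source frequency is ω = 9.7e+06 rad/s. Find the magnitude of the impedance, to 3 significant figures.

X_L = ωL = 642 Ω
X_C = 1/(ωC) = 456 Ω
Parallel: admittances add. Y = 1/(jωL) + jωC
Y = (0 + j0.000635) S
|Y| = 0.000635 S → |Z| = 1/|Y| = 1580 Ω, ∠Z = −∠Y = -90.0°

1580 Ω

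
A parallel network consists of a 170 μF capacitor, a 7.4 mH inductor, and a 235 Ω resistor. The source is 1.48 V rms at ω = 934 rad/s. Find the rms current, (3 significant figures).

21.8 mA

X_L = ωL = 6.91 Ω
X_C = 1/(ωC) = 6.30 Ω
Parallel: admittances add. Y = 1/R + 1/(jωL) + jωC
Y = (0.00426 + j0.0141) S
|Y| = 0.0147 S → |Z| = 1/|Y| = 67.9 Ω, ∠Z = −∠Y = -73.2°
I = V/|Z| = 1.48/67.9 = 21.8 mA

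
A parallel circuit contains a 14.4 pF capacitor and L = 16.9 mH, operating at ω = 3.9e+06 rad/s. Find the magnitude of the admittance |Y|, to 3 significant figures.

41.0 μS

X_L = ωL = 65900 Ω
X_C = 1/(ωC) = 17800 Ω
Parallel: admittances add. Y = 1/(jωL) + jωC
Y = (0 + j4.1e-05) S
|Y| = 4.1e-05 S → |Z| = 1/|Y| = 24400 Ω, ∠Z = −∠Y = -90.0°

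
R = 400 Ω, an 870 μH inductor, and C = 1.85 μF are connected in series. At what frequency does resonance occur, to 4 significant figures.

3.967 kHz

ω₀ = 1/√(LC) = 1/√(0.00087 × 1.85e-06) = 24930 rad/s
f₀ = ω₀/(2π) = 3.967 kHz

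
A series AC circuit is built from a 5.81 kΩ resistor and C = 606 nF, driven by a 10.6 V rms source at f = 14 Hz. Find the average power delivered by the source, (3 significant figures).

1.69 mW

ω = 2πf = 87.96 rad/s
X_C = 1/(ωC) = 18800 Ω
Z = 5810 − j18800 Ω
|Z| = √(5810² + 18800²) = 19600 Ω
∠Z = arctan(-18800/5810) = -72.8°
I = V/|Z| = 540 μA
P = VI cos φ = 10.6 × 0.000540 × cos(-72.8°) = 1.69 mW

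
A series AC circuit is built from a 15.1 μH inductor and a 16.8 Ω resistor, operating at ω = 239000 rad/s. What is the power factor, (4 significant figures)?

0.9777

X_L = ωL = 3.609 Ω
Z = 16.80 + j3.609 Ω
|Z| = √(16.80² + 3.609²) = 17.18 Ω
∠Z = arctan(3.609/16.80) = 12.12°
cos φ = cos(12.12°) = 0.9777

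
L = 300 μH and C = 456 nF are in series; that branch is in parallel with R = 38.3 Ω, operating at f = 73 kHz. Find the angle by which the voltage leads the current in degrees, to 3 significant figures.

ω = 2πf = 458700 rad/s
X_L = ωL = 138 Ω
X_C = 1/(ωC) = 4.78 Ω
Branch 1: Z₁ = R = 38.3 Ω
Branch 2 (series LC): Z₂ = j(X_L − X_C) = j133 Ω
Parallel: Z = Z₁Z₂/(Z₁+Z₂), |Z| = 36.8 Ω, ∠Z = 16.1°

16.1°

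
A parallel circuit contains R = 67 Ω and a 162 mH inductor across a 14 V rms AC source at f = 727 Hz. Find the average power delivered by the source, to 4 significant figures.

2.925 W

ω = 2πf = 4568 rad/s
X_L = ωL = 740.0 Ω
Parallel: admittances add. Y = 1/R + 1/(jωL)
Y = (0.01493 − j0.001351) S
|Y| = 0.01499 S → |Z| = 1/|Y| = 66.73 Ω, ∠Z = −∠Y = 5.174°
I = V/|Z| = 209.8 mA
P = VI cos φ = 14 × 0.2098 × cos(5.174°) = 2.925 W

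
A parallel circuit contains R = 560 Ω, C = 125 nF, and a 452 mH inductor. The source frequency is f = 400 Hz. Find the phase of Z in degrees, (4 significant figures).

ω = 2πf = 2513 rad/s
X_L = ωL = 1136 Ω
X_C = 1/(ωC) = 3183 Ω
Parallel: admittances add. Y = 1/R + 1/(jωL) + jωC
Y = (0.001786 − j0.0005661) S
|Y| = 0.001873 S → |Z| = 1/|Y| = 533.8 Ω, ∠Z = −∠Y = 17.59°

17.59°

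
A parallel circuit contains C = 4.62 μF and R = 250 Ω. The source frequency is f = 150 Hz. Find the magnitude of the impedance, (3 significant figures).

ω = 2πf = 942.5 rad/s
X_C = 1/(ωC) = 230 Ω
Parallel: admittances add. Y = 1/R + jωC
Y = (0.00400 + j0.00435) S
|Y| = 0.00591 S → |Z| = 1/|Y| = 169 Ω, ∠Z = −∠Y = -47.4°

169 Ω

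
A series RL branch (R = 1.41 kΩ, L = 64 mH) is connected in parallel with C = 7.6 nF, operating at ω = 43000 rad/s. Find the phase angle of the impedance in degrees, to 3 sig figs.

-14.8°

X_L = ωL = 2750 Ω
X_C = 1/(ωC) = 3060 Ω
Branch 1 (R+jX_L): Z₁ = 1410 + j2750 Ω, |Z₁| = 3090 Ω
Branch 2 (−jX_C): Z₂ = −j3060 Ω
Parallel: Z = Z₁Z₂/(Z₁+Z₂), |Z| = 6560 Ω, ∠Z = -14.8°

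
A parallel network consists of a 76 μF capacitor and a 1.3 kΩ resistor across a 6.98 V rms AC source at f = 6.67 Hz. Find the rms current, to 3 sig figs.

ω = 2πf = 41.91 rad/s
X_C = 1/(ωC) = 314 Ω
Parallel: admittances add. Y = 1/R + jωC
Y = (0.000769 + j0.00319) S
|Y| = 0.00328 S → |Z| = 1/|Y| = 305 Ω, ∠Z = −∠Y = -76.4°
I = V/|Z| = 6.98/305 = 22.9 mA

22.9 mA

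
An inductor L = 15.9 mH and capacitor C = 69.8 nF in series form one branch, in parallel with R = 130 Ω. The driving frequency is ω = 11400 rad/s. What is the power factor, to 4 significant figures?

X_L = ωL = 181.3 Ω
X_C = 1/(ωC) = 1257 Ω
Branch 1: Z₁ = R = 130.0 Ω
Branch 2 (series LC): Z₂ = j(X_L − X_C) = −j1075 Ω
Parallel: Z = Z₁Z₂/(Z₁+Z₂), |Z| = 129.1 Ω, ∠Z = -6.892°
cos φ = cos(-6.892°) = 0.9928

0.9928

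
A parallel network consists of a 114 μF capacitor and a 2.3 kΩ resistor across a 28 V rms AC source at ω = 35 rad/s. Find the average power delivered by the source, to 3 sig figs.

341 mW

X_C = 1/(ωC) = 251 Ω
Parallel: admittances add. Y = 1/R + jωC
Y = (0.000435 + j0.00399) S
|Y| = 0.00401 S → |Z| = 1/|Y| = 249 Ω, ∠Z = −∠Y = -83.8°
I = V/|Z| = 112 mA
P = VI cos φ = 28 × 0.112 × cos(-83.8°) = 341 mW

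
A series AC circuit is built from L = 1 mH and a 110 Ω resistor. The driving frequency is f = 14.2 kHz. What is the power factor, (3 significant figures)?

0.777

ω = 2πf = 89220 rad/s
X_L = ωL = 89.2 Ω
Z = 110 + j89.2 Ω
|Z| = √(110² + 89.2²) = 142 Ω
∠Z = arctan(89.2/110) = 39.0°
cos φ = cos(39.0°) = 0.777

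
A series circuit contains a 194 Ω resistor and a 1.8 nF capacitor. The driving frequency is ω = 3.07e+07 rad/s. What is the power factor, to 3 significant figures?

X_C = 1/(ωC) = 18.1 Ω
Z = 194 − j18.1 Ω
|Z| = √(194² + 18.1²) = 195 Ω
∠Z = arctan(-18.1/194) = -5.33°
cos φ = cos(-5.33°) = 0.996

0.996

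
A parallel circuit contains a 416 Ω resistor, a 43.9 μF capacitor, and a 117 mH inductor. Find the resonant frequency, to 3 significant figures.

70.2 Hz

ω₀ = 1/√(LC) = 1/√(0.117 × 4.39e-05) = 441.2 rad/s
f₀ = ω₀/(2π) = 70.2 Hz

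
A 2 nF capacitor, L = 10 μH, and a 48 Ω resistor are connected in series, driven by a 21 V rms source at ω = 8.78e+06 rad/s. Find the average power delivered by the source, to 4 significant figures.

X_L = ωL = 87.80 Ω
X_C = 1/(ωC) = 56.95 Ω
Net reactance X = X_L − X_C = 30.85 Ω
Z = 48.00 + j30.85 Ω
|Z| = √(48.00² + 30.85²) = 57.06 Ω
∠Z = arctan(30.85/48.00) = 32.73°
I = V/|Z| = 368.0 mA
P = VI cos φ = 21 × 0.3680 × cos(32.73°) = 6.501 W

6.501 W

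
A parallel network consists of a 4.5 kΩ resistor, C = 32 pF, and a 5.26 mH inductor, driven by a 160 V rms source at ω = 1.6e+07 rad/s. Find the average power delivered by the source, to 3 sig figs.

5.69 W

X_L = ωL = 84200 Ω
X_C = 1/(ωC) = 1950 Ω
Parallel: admittances add. Y = 1/R + 1/(jωL) + jωC
Y = (0.000222 + j0.000500) S
|Y| = 0.000547 S → |Z| = 1/|Y| = 1830 Ω, ∠Z = −∠Y = -66.0°
I = V/|Z| = 87.6 mA
P = VI cos φ = 160 × 0.0876 × cos(-66.0°) = 5.69 W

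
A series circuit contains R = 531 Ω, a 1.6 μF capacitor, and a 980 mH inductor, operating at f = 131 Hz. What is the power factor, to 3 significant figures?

0.996

ω = 2πf = 823.1 rad/s
X_L = ωL = 807 Ω
X_C = 1/(ωC) = 759 Ω
Net reactance X = X_L − X_C = 47.3 Ω
Z = 531 + j47.3 Ω
|Z| = √(531² + 47.3²) = 533 Ω
∠Z = arctan(47.3/531) = 5.09°
cos φ = cos(5.09°) = 0.996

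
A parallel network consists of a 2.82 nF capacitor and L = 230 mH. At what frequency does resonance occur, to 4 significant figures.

ω₀ = 1/√(LC) = 1/√(0.23 × 2.82e-09) = 39270 rad/s
f₀ = ω₀/(2π) = 6.249 kHz

6.249 kHz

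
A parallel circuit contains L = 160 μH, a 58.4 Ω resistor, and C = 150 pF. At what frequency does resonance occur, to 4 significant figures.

ω₀ = 1/√(LC) = 1/√(0.00016 × 1.5e-10) = 6.455e+06 rad/s
f₀ = ω₀/(2π) = 1.027 MHz

1.027 MHz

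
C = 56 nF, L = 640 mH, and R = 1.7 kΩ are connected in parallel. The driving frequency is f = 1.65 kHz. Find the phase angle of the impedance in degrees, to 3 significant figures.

-36.2°

ω = 2πf = 10370 rad/s
X_L = ωL = 6640 Ω
X_C = 1/(ωC) = 1720 Ω
Parallel: admittances add. Y = 1/R + 1/(jωL) + jωC
Y = (0.000588 + j0.000430) S
|Y| = 0.000729 S → |Z| = 1/|Y| = 1370 Ω, ∠Z = −∠Y = -36.2°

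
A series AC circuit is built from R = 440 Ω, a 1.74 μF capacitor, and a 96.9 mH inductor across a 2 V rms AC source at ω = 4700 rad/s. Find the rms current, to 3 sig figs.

X_L = ωL = 455 Ω
X_C = 1/(ωC) = 122 Ω
Net reactance X = X_L − X_C = 333 Ω
Z = 440 + j333 Ω
|Z| = √(440² + 333²) = 552 Ω
I = V/|Z| = 2/552 = 3.62 mA

3.62 mA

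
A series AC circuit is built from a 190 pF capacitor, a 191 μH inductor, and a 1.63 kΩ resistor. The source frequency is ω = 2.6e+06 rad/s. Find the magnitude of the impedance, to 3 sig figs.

2230 Ω

X_L = ωL = 497 Ω
X_C = 1/(ωC) = 2020 Ω
Net reactance X = X_L − X_C = -1530 Ω
Z = 1630 − j1530 Ω
|Z| = √(1630² + 1530²) = 2230 Ω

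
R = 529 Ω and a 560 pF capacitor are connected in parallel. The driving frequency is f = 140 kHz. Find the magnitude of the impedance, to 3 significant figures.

ω = 2πf = 879600 rad/s
X_C = 1/(ωC) = 2030 Ω
Parallel: admittances add. Y = 1/R + jωC
Y = (0.00189 + j0.000493) S
|Y| = 0.00195 S → |Z| = 1/|Y| = 512 Ω, ∠Z = −∠Y = -14.6°

512 Ω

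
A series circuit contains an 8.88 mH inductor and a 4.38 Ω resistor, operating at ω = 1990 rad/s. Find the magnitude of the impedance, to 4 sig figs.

X_L = ωL = 17.67 Ω
Z = 4.380 + j17.67 Ω
|Z| = √(4.380² + 17.67²) = 18.21 Ω

18.21 Ω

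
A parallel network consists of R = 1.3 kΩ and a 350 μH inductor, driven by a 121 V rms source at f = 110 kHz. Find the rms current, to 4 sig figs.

ω = 2πf = 691200 rad/s
X_L = ωL = 241.9 Ω
Parallel: admittances add. Y = 1/R + 1/(jωL)
Y = (0.0007692 − j0.004134) S
|Y| = 0.004205 S → |Z| = 1/|Y| = 237.8 Ω, ∠Z = −∠Y = 79.46°
I = V/|Z| = 121/237.8 = 508.8 mA

508.8 mA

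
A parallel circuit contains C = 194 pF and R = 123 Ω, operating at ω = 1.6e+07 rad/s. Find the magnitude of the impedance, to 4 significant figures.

114.9 Ω

X_C = 1/(ωC) = 322.2 Ω
Parallel: admittances add. Y = 1/R + jωC
Y = (0.008130 + j0.003104) S
|Y| = 0.008702 S → |Z| = 1/|Y| = 114.9 Ω, ∠Z = −∠Y = -20.90°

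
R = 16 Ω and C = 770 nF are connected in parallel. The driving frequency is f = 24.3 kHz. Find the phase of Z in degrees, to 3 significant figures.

-62.0°

ω = 2πf = 152700 rad/s
X_C = 1/(ωC) = 8.51 Ω
Parallel: admittances add. Y = 1/R + jωC
Y = (0.0625 + j0.118) S
|Y| = 0.133 S → |Z| = 1/|Y| = 7.51 Ω, ∠Z = −∠Y = -62.0°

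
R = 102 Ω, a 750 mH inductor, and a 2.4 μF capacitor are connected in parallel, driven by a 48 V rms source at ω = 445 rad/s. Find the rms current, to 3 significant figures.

X_L = ωL = 334 Ω
X_C = 1/(ωC) = 936 Ω
Parallel: admittances add. Y = 1/R + 1/(jωL) + jωC
Y = (0.00980 − j0.00193) S
|Y| = 0.00999 S → |Z| = 1/|Y| = 100 Ω, ∠Z = −∠Y = 11.1°
I = V/|Z| = 48/100 = 480 mA

480 mA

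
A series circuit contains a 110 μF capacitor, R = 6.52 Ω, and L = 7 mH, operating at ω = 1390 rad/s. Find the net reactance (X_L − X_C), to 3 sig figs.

X_L = ωL = 9.73 Ω
X_C = 1/(ωC) = 6.54 Ω
X = 9.73 − 6.54 = 3.19 Ω

3.19 Ω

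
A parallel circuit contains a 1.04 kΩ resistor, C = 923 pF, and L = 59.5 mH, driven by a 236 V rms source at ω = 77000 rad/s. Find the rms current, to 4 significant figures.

229.6 mA

X_L = ωL = 4582 Ω
X_C = 1/(ωC) = 14070 Ω
Parallel: admittances add. Y = 1/R + 1/(jωL) + jωC
Y = (0.0009615 − j0.0001472) S
|Y| = 0.0009727 S → |Z| = 1/|Y| = 1028 Ω, ∠Z = −∠Y = 8.704°
I = V/|Z| = 236/1028 = 229.6 mA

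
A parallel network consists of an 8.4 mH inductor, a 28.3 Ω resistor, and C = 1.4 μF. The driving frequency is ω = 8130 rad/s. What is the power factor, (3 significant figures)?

X_L = ωL = 68.3 Ω
X_C = 1/(ωC) = 87.9 Ω
Parallel: admittances add. Y = 1/R + 1/(jωL) + jωC
Y = (0.0353 − j0.00326) S
|Y| = 0.0355 S → |Z| = 1/|Y| = 28.2 Ω, ∠Z = −∠Y = 5.27°
cos φ = cos(5.27°) = 0.996

0.996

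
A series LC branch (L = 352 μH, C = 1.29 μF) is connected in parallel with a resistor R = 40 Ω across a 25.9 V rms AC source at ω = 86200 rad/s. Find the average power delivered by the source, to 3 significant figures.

16.8 W

X_L = ωL = 30.3 Ω
X_C = 1/(ωC) = 8.99 Ω
Branch 1: Z₁ = R = 40.0 Ω
Branch 2 (series LC): Z₂ = j(X_L − X_C) = j21.3 Ω
Parallel: Z = Z₁Z₂/(Z₁+Z₂), |Z| = 18.8 Ω, ∠Z = 61.9°
I = V/|Z| = 1.38 A
P = VI cos φ = 25.9 × 1.38 × cos(61.9°) = 16.8 W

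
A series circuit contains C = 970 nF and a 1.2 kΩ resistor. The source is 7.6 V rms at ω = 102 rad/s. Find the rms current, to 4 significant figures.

X_C = 1/(ωC) = 10110 Ω
Z = 1200 − j10110 Ω
|Z| = √(1200² + 10110²) = 10180 Ω
I = V/|Z| = 7.6/10180 = 746.7 μA

746.7 μA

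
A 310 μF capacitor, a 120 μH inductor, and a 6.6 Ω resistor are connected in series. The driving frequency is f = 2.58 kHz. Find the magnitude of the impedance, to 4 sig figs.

ω = 2πf = 16210 rad/s
X_L = ωL = 1.945 Ω
X_C = 1/(ωC) = 0.1990 Ω
Net reactance X = X_L − X_C = 1.746 Ω
Z = 6.600 + j1.746 Ω
|Z| = √(6.600² + 1.746²) = 6.827 Ω

6.827 Ω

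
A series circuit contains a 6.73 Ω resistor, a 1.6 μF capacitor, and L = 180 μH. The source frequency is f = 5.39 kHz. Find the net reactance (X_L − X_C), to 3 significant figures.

ω = 2πf = 33870 rad/s
X_L = ωL = 6.10 Ω
X_C = 1/(ωC) = 18.5 Ω
X = 6.10 − 18.5 = -12.4 Ω

-12.4 Ω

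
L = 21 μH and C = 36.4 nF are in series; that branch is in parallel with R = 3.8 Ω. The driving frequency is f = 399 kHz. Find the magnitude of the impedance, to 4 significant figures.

3.784 Ω

ω = 2πf = 2.507e+06 rad/s
X_L = ωL = 52.65 Ω
X_C = 1/(ωC) = 10.96 Ω
Branch 1: Z₁ = R = 3.800 Ω
Branch 2 (series LC): Z₂ = j(X_L − X_C) = j41.69 Ω
Parallel: Z = Z₁Z₂/(Z₁+Z₂), |Z| = 3.784 Ω, ∠Z = 5.208°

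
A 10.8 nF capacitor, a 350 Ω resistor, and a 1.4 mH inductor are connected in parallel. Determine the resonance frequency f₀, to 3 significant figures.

ω₀ = 1/√(LC) = 1/√(0.0014 × 1.08e-08) = 257200 rad/s
f₀ = ω₀/(2π) = 40.9 kHz

40.9 kHz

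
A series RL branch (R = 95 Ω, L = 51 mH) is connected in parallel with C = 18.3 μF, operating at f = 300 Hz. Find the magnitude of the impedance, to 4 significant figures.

33.68 Ω

ω = 2πf = 1885 rad/s
X_L = ωL = 96.13 Ω
X_C = 1/(ωC) = 28.99 Ω
Branch 1 (R+jX_L): Z₁ = 95.00 + j96.13 Ω, |Z₁| = 135.2 Ω
Branch 2 (−jX_C): Z₂ = −j28.99 Ω
Parallel: Z = Z₁Z₂/(Z₁+Z₂), |Z| = 33.68 Ω, ∠Z = -79.91°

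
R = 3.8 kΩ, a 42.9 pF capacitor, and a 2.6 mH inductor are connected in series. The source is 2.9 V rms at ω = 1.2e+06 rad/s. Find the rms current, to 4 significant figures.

173.2 μA

X_L = ωL = 3120 Ω
X_C = 1/(ωC) = 19430 Ω
Net reactance X = X_L − X_C = -16310 Ω
Z = 3800 − j16310 Ω
|Z| = √(3800² + 16310²) = 16740 Ω
I = V/|Z| = 2.9/16740 = 173.2 μA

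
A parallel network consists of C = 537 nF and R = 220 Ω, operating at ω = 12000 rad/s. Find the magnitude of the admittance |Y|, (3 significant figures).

X_C = 1/(ωC) = 155 Ω
Parallel: admittances add. Y = 1/R + jωC
Y = (0.00455 + j0.00644) S
|Y| = 0.00789 S → |Z| = 1/|Y| = 127 Ω, ∠Z = −∠Y = -54.8°

7.89 mS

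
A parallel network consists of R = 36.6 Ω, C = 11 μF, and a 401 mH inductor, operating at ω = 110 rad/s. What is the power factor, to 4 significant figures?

0.7864

X_L = ωL = 44.11 Ω
X_C = 1/(ωC) = 826.4 Ω
Parallel: admittances add. Y = 1/R + 1/(jωL) + jωC
Y = (0.02732 − j0.02146) S
|Y| = 0.03474 S → |Z| = 1/|Y| = 28.78 Ω, ∠Z = −∠Y = 38.15°
cos φ = cos(38.15°) = 0.7864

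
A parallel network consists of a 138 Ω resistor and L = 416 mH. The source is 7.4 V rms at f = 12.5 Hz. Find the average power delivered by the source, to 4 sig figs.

ω = 2πf = 78.54 rad/s
X_L = ωL = 32.67 Ω
Parallel: admittances add. Y = 1/R + 1/(jωL)
Y = (0.007246 − j0.03061) S
|Y| = 0.03145 S → |Z| = 1/|Y| = 31.79 Ω, ∠Z = −∠Y = 76.68°
I = V/|Z| = 232.8 mA
P = VI cos φ = 7.4 × 0.2328 × cos(76.68°) = 396.8 mW

396.8 mW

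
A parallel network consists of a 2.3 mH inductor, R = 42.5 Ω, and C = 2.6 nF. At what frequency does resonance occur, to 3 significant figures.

ω₀ = 1/√(LC) = 1/√(0.0023 × 2.6e-09) = 408900 rad/s
f₀ = ω₀/(2π) = 65.1 kHz

65.1 kHz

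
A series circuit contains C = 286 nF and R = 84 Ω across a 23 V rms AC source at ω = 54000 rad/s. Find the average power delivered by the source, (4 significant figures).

X_C = 1/(ωC) = 64.75 Ω
Z = 84.00 − j64.75 Ω
|Z| = √(84.00² + 64.75²) = 106.1 Ω
∠Z = arctan(-64.75/84.00) = -37.63°
I = V/|Z| = 216.9 mA
P = VI cos φ = 23 × 0.2169 × cos(-37.63°) = 3.950 W

3.950 W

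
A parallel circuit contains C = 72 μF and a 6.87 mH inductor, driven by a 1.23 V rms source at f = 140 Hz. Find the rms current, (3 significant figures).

126 mA

ω = 2πf = 879.6 rad/s
X_L = ωL = 6.04 Ω
X_C = 1/(ωC) = 15.8 Ω
Parallel: admittances add. Y = 1/(jωL) + jωC
Y = (0 − j0.102) S
|Y| = 0.102 S → |Z| = 1/|Y| = 9.79 Ω, ∠Z = −∠Y = 90.0°
I = V/|Z| = 1.23/9.79 = 126 mA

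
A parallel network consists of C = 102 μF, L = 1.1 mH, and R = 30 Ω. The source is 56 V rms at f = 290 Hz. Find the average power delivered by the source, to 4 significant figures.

104.5 W

ω = 2πf = 1822 rad/s
X_L = ωL = 2.004 Ω
X_C = 1/(ωC) = 5.380 Ω
Parallel: admittances add. Y = 1/R + 1/(jωL) + jωC
Y = (0.03333 − j0.3131) S
|Y| = 0.3148 S → |Z| = 1/|Y| = 3.176 Ω, ∠Z = −∠Y = 83.92°
I = V/|Z| = 17.63 A
P = VI cos φ = 56 × 17.63 × cos(83.92°) = 104.5 W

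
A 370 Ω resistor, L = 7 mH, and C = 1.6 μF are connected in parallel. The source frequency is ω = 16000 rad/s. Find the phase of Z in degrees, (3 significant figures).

-80.8°

X_L = ωL = 112 Ω
X_C = 1/(ωC) = 39.1 Ω
Parallel: admittances add. Y = 1/R + 1/(jωL) + jωC
Y = (0.00270 + j0.0167) S
|Y| = 0.0169 S → |Z| = 1/|Y| = 59.2 Ω, ∠Z = −∠Y = -80.8°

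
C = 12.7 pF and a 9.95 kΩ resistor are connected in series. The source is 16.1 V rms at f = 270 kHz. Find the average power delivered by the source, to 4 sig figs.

1.145 mW

ω = 2πf = 1.696e+06 rad/s
X_C = 1/(ωC) = 46410 Ω
Z = 9950 − j46410 Ω
|Z| = √(9950² + 46410²) = 47470 Ω
∠Z = arctan(-46410/9950) = -77.90°
I = V/|Z| = 339.2 μA
P = VI cos φ = 16.1 × 0.0003392 × cos(-77.90°) = 1.145 mW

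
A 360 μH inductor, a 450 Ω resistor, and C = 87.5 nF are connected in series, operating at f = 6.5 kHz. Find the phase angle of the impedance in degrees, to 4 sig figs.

-30.51°

ω = 2πf = 40840 rad/s
X_L = ωL = 14.70 Ω
X_C = 1/(ωC) = 279.8 Ω
Net reactance X = X_L − X_C = -265.1 Ω
Z = 450.0 − j265.1 Ω
|Z| = √(450.0² + 265.1²) = 522.3 Ω
∠Z = arctan(-265.1/450.0) = -30.51°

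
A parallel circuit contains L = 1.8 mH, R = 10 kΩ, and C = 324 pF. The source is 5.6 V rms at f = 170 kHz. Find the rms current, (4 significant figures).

ω = 2πf = 1.068e+06 rad/s
X_L = ωL = 1923 Ω
X_C = 1/(ωC) = 2890 Ω
Parallel: admittances add. Y = 1/R + 1/(jωL) + jωC
Y = (0.0001000 − j0.0001740) S
|Y| = 0.0002007 S → |Z| = 1/|Y| = 4982 Ω, ∠Z = −∠Y = 60.12°
I = V/|Z| = 5.6/4982 = 1.124 mA

1.124 mA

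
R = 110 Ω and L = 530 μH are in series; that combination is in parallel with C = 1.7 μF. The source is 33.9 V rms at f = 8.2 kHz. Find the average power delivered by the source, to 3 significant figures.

ω = 2πf = 51520 rad/s
X_L = ωL = 27.3 Ω
X_C = 1/(ωC) = 11.4 Ω
Branch 1 (R+jX_L): Z₁ = 110 + j27.3 Ω, |Z₁| = 113 Ω
Branch 2 (−jX_C): Z₂ = −j11.4 Ω
Parallel: Z = Z₁Z₂/(Z₁+Z₂), |Z| = 11.6 Ω, ∠Z = -84.3°
I = V/|Z| = 2.91 A
P = VI cos φ = 33.9 × 2.91 × cos(-84.3°) = 9.84 W

9.84 W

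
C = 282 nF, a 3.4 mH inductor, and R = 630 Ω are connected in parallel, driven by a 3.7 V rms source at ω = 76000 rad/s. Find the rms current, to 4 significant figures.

65.24 mA

X_L = ωL = 258.4 Ω
X_C = 1/(ωC) = 46.66 Ω
Parallel: admittances add. Y = 1/R + 1/(jωL) + jωC
Y = (0.001587 + j0.01756) S
|Y| = 0.01763 S → |Z| = 1/|Y| = 56.71 Ω, ∠Z = −∠Y = -84.84°
I = V/|Z| = 3.7/56.71 = 65.24 mA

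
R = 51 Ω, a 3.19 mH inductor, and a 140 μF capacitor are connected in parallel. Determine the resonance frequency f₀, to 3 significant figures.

238 Hz

ω₀ = 1/√(LC) = 1/√(0.00319 × 0.00014) = 1496 rad/s
f₀ = ω₀/(2π) = 238 Hz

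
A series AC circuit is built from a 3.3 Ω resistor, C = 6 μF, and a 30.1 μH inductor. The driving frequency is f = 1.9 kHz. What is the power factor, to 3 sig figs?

0.236

ω = 2πf = 11940 rad/s
X_L = ωL = 0.359 Ω
X_C = 1/(ωC) = 14.0 Ω
Net reactance X = X_L − X_C = -13.6 Ω
Z = 3.30 − j13.6 Ω
|Z| = √(3.30² + 13.6²) = 14.0 Ω
∠Z = arctan(-13.6/3.30) = -76.4°
cos φ = cos(-76.4°) = 0.236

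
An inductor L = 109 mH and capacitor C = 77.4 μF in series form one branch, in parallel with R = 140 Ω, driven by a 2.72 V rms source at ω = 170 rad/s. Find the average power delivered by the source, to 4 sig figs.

52.85 mW

X_L = ωL = 18.53 Ω
X_C = 1/(ωC) = 76.00 Ω
Branch 1: Z₁ = R = 140.0 Ω
Branch 2 (series LC): Z₂ = j(X_L − X_C) = −j57.47 Ω
Parallel: Z = Z₁Z₂/(Z₁+Z₂), |Z| = 53.16 Ω, ∠Z = -67.68°
I = V/|Z| = 51.16 mA
P = VI cos φ = 2.72 × 0.05116 × cos(-67.68°) = 52.85 mW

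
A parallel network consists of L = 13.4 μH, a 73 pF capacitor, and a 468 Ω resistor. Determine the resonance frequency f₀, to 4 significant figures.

5.089 MHz

ω₀ = 1/√(LC) = 1/√(1.34e-05 × 7.3e-11) = 3.197e+07 rad/s
f₀ = ω₀/(2π) = 5.089 MHz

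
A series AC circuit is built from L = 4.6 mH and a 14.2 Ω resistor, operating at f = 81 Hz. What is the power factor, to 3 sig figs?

0.987

ω = 2πf = 508.9 rad/s
X_L = ωL = 2.34 Ω
Z = 14.2 + j2.34 Ω
|Z| = √(14.2² + 2.34²) = 14.4 Ω
∠Z = arctan(2.34/14.2) = 9.36°
cos φ = cos(9.36°) = 0.987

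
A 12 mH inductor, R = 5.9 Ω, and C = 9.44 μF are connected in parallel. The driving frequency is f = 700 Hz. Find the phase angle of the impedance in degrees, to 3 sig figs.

-7.59°

ω = 2πf = 4398 rad/s
X_L = ωL = 52.8 Ω
X_C = 1/(ωC) = 24.1 Ω
Parallel: admittances add. Y = 1/R + 1/(jωL) + jωC
Y = (0.169 + j0.0226) S
|Y| = 0.171 S → |Z| = 1/|Y| = 5.85 Ω, ∠Z = −∠Y = -7.59°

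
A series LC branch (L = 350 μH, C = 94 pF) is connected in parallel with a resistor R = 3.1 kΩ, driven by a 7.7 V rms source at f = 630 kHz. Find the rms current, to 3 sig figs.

ω = 2πf = 3.958e+06 rad/s
X_L = ωL = 1390 Ω
X_C = 1/(ωC) = 2690 Ω
Branch 1: Z₁ = R = 3100 Ω
Branch 2 (series LC): Z₂ = j(X_L − X_C) = −j1300 Ω
Parallel: Z = Z₁Z₂/(Z₁+Z₂), |Z| = 1200 Ω, ∠Z = -67.2°
I = V/|Z| = 7.7/1200 = 6.41 mA

6.41 mA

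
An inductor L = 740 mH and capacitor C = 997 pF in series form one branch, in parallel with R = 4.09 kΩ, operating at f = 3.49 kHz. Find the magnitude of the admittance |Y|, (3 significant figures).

ω = 2πf = 21930 rad/s
X_L = ωL = 16200 Ω
X_C = 1/(ωC) = 45700 Ω
Branch 1: Z₁ = R = 4090 Ω
Branch 2 (series LC): Z₂ = j(X_L − X_C) = −j29500 Ω
Parallel: Z = Z₁Z₂/(Z₁+Z₂), |Z| = 4050 Ω, ∠Z = -7.89°
|Y| = 1/|Z| = 247 μS

247 μS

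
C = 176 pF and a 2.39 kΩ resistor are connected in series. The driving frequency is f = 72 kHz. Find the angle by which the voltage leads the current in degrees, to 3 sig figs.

-79.2°

ω = 2πf = 452400 rad/s
X_C = 1/(ωC) = 12600 Ω
Z = 2390 − j12600 Ω
|Z| = √(2390² + 12600²) = 12800 Ω
∠Z = arctan(-12600/2390) = -79.2°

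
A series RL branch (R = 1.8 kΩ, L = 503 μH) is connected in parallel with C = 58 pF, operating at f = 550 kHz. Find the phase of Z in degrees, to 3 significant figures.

15.0°

ω = 2πf = 3.456e+06 rad/s
X_L = ωL = 1740 Ω
X_C = 1/(ωC) = 4990 Ω
Branch 1 (R+jX_L): Z₁ = 1800 + j1740 Ω, |Z₁| = 2500 Ω
Branch 2 (−jX_C): Z₂ = −j4990 Ω
Parallel: Z = Z₁Z₂/(Z₁+Z₂), |Z| = 3360 Ω, ∠Z = 15.0°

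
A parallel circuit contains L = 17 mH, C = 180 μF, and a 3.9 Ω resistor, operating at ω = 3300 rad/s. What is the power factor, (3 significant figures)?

0.407

X_L = ωL = 56.1 Ω
X_C = 1/(ωC) = 1.68 Ω
Parallel: admittances add. Y = 1/R + 1/(jωL) + jωC
Y = (0.256 + j0.576) S
|Y| = 0.631 S → |Z| = 1/|Y| = 1.59 Ω, ∠Z = −∠Y = -66.0°
cos φ = cos(-66.0°) = 0.407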